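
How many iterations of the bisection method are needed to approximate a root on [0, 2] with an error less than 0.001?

We need (b-a)/2^n ≤ 0.001
(2 - 0)/2^n ≤ 0.001
2/2^n ≤ 0.001
2^n ≥ 2000
n ≥ log₂(2000) = 10.97
n ≥ 11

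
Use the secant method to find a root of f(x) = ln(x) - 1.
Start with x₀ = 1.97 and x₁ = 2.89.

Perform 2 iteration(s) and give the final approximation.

f(x) = ln(x) - 1
x₀ = 1.97, x₁ = 2.89

Secant formula: x_{n+1} = x_n - f(x_n)(x_n - x_{n-1})/(f(x_n) - f(x_{n-1}))

Iteration 1:
  f(1.970000) = -0.321966
  f(2.890000) = 0.061257
  x_2 = 2.890000 - 0.061257×(2.890000 - 1.970000)/(0.061257 - (-0.321966))
       = 2.742942
Iteration 2:
  f(2.890000) = 0.061257
  f(2.742942) = 0.009031
  x_3 = 2.742942 - 0.009031×(2.742942 - 2.890000)/(0.009031 - 0.061257)
       = 2.717512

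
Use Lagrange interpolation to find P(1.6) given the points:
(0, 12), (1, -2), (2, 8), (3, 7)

Lagrange interpolation formula:
P(x) = Σ yᵢ × Lᵢ(x)
where Lᵢ(x) = Π_{j≠i} (x - xⱼ)/(xᵢ - xⱼ)

L_0(1.6) = (1.6 - 1)/(0 - 1) × (1.6 - 2)/(0 - 2) × (1.6 - 3)/(0 - 3) = -0.056000
L_1(1.6) = (1.6 - 0)/(1 - 0) × (1.6 - 2)/(1 - 2) × (1.6 - 3)/(1 - 3) = 0.448000
L_2(1.6) = (1.6 - 0)/(2 - 0) × (1.6 - 1)/(2 - 1) × (1.6 - 3)/(2 - 3) = 0.672000
L_3(1.6) = (1.6 - 0)/(3 - 0) × (1.6 - 1)/(3 - 1) × (1.6 - 2)/(3 - 2) = -0.064000

P(1.6) = 12×L_0(1.6) + (-2)×L_1(1.6) + 8×L_2(1.6) + 7×L_3(1.6)
P(1.6) = 3.360000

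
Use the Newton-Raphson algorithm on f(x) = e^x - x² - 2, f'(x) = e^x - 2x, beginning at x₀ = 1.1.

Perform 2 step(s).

f(x) = e^x - x² - 2
f'(x) = e^x - 2x
x₀ = 1.1

Newton-Raphson formula: x_{n+1} = x_n - f(x_n)/f'(x_n)

Iteration 1:
  f(1.100000) = -0.205834
  f'(1.100000) = 0.804166
  x_1 = 1.100000 - (-0.205834)/0.804166 = 1.355960
Iteration 2:
  f(1.355960) = 0.041856
  f'(1.355960) = 1.168564
  x_2 = 1.355960 - 0.041856/1.168564 = 1.320141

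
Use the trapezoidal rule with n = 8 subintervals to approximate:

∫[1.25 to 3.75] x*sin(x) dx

f(x) = x*sin(x)
a = 1.25, b = 3.75, n = 8
h = (b - a)/n = 0.312500

Trapezoidal rule: (h/2)[f(x₀) + 2f(x₁) + 2f(x₂) + ... + f(xₙ)]

x_0 = 1.2500, f(x_0) = 1.186231, coefficient = 1
x_1 = 1.5625, f(x_1) = 1.562446, coefficient = 2
x_2 = 1.8750, f(x_2) = 1.788911, coefficient = 2
x_3 = 2.1875, f(x_3) = 1.784539, coefficient = 2
x_4 = 2.5000, f(x_4) = 1.496180, coefficient = 2
x_5 = 2.8125, f(x_5) = 0.908956, coefficient = 2
x_6 = 3.1250, f(x_6) = 0.051850, coefficient = 2
x_7 = 3.4375, f(x_7) = -1.002402, coefficient = 2
x_8 = 3.7500, f(x_8) = -2.143355, coefficient = 1

I ≈ (0.312500/2) × 12.223837 = 1.909975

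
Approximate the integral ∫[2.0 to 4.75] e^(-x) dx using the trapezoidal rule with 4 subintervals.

f(x) = e^(-x)
a = 2.0, b = 4.75, n = 4
h = (b - a)/n = 0.687500

Trapezoidal rule: (h/2)[f(x₀) + 2f(x₁) + 2f(x₂) + ... + f(xₙ)]

x_0 = 2.0000, f(x_0) = 0.135335, coefficient = 1
x_1 = 2.6875, f(x_1) = 0.068051, coefficient = 2
x_2 = 3.3750, f(x_2) = 0.034218, coefficient = 2
x_3 = 4.0625, f(x_3) = 0.017206, coefficient = 2
x_4 = 4.7500, f(x_4) = 0.008652, coefficient = 1

I ≈ (0.687500/2) × 0.382937 = 0.131635
Exact value: 0.126684
Error: 0.004951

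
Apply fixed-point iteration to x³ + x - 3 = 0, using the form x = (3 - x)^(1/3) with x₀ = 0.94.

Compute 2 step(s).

Equation: x³ + x - 3 = 0
Fixed-point form: x = (3 - x)^(1/3)
x₀ = 0.94

x_1 = g(0.940000) = 1.272396
x_2 = g(1.272396) = 1.199908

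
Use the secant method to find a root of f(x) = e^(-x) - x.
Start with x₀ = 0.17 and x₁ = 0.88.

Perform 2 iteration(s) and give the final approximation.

f(x) = e^(-x) - x
x₀ = 0.17, x₁ = 0.88

Secant formula: x_{n+1} = x_n - f(x_n)(x_n - x_{n-1})/(f(x_n) - f(x_{n-1}))

Iteration 1:
  f(0.170000) = 0.673665
  f(0.880000) = -0.465217
  x_2 = 0.880000 - (-0.465217)×(0.880000 - 0.170000)/(-0.465217 - 0.673665)
       = 0.589975
Iteration 2:
  f(0.880000) = -0.465217
  f(0.589975) = -0.035634
  x_3 = 0.589975 - (-0.035634)×(0.589975 - 0.880000)/(-0.035634 - (-0.465217))
       = 0.565917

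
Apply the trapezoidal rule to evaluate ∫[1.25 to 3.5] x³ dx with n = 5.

f(x) = x³
a = 1.25, b = 3.5, n = 5
h = (b - a)/n = 0.450000

Trapezoidal rule: (h/2)[f(x₀) + 2f(x₁) + 2f(x₂) + ... + f(xₙ)]

x_0 = 1.2500, f(x_0) = 1.953125, coefficient = 1
x_1 = 1.7000, f(x_1) = 4.913000, coefficient = 2
x_2 = 2.1500, f(x_2) = 9.938375, coefficient = 2
x_3 = 2.6000, f(x_3) = 17.576000, coefficient = 2
x_4 = 3.0500, f(x_4) = 28.372625, coefficient = 2
x_5 = 3.5000, f(x_5) = 42.875000, coefficient = 1

I ≈ (0.450000/2) × 166.428125 = 37.446328
Exact value: 36.905273
Error: 0.541055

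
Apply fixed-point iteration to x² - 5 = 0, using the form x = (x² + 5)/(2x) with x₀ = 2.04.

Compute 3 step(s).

Equation: x² - 5 = 0
Fixed-point form: x = (x² + 5)/(2x)
x₀ = 2.04

x_1 = g(2.040000) = 2.245490
x_2 = g(2.245490) = 2.236088
x_3 = g(2.236088) = 2.236068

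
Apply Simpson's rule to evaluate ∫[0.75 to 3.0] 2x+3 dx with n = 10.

f(x) = 2x+3
a = 0.75, b = 3.0, n = 10
h = (b - a)/n = 0.225000

Simpson's rule: (h/3)[f(x₀) + 4f(x₁) + 2f(x₂) + ... + f(xₙ)]

x_0 = 0.7500, f(x_0) = 4.500000, coefficient = 1
x_1 = 0.9750, f(x_1) = 4.950000, coefficient = 4
x_2 = 1.2000, f(x_2) = 5.400000, coefficient = 2
x_3 = 1.4250, f(x_3) = 5.850000, coefficient = 4
x_4 = 1.6500, f(x_4) = 6.300000, coefficient = 2
x_5 = 1.8750, f(x_5) = 6.750000, coefficient = 4
x_6 = 2.1000, f(x_6) = 7.200000, coefficient = 2
x_7 = 2.3250, f(x_7) = 7.650000, coefficient = 4
x_8 = 2.5500, f(x_8) = 8.100000, coefficient = 2
x_9 = 2.7750, f(x_9) = 8.550000, coefficient = 4
x_10 = 3.0000, f(x_10) = 9.000000, coefficient = 1

I ≈ (0.225000/3) × 202.500000 = 15.187500
Exact value: 15.187500
Error: 0.000000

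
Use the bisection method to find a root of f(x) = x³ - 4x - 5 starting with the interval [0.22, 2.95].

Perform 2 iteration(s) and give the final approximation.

f(x) = x³ - 4x - 5
Initial interval: [0.22, 2.95]

Iteration 1:
  c_1 = (0.220000 + 2.950000)/2 = 1.585000
  f(c_1) = f(1.585000) = -7.358123
  f(a) × f(c) ≥ 0, new interval: [1.585000, 2.950000]
Iteration 2:
  c_2 = (1.585000 + 2.950000)/2 = 2.267500
  f(c_2) = f(2.267500) = -2.411521
  f(a) × f(c) ≥ 0, new interval: [2.267500, 2.950000]

After 2 iteration(s), the approximation is c_2 = 2.267500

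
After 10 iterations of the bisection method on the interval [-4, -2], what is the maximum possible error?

Bisection error bound: |error| ≤ (b-a)/2^n
|error| ≤ (-2 - (-4))/2^10 = 2/2^10
|error| ≤ 0.0019531250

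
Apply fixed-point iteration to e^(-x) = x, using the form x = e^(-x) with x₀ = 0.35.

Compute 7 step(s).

Equation: e^(-x) = x
Fixed-point form: x = e^(-x)
x₀ = 0.35

x_1 = g(0.350000) = 0.704688
x_2 = g(0.704688) = 0.494263
x_3 = g(0.494263) = 0.610020
x_4 = g(0.610020) = 0.543340
x_5 = g(0.543340) = 0.580805
x_6 = g(0.580805) = 0.559448
x_7 = g(0.559448) = 0.571525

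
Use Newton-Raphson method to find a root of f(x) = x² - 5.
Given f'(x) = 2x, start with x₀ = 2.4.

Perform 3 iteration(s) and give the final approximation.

f(x) = x² - 5
f'(x) = 2x
x₀ = 2.4

Newton-Raphson formula: x_{n+1} = x_n - f(x_n)/f'(x_n)

Iteration 1:
  f(2.400000) = 0.760000
  f'(2.400000) = 4.800000
  x_1 = 2.400000 - 0.760000/4.800000 = 2.241667
Iteration 2:
  f(2.241667) = 0.025069
  f'(2.241667) = 4.483333
  x_2 = 2.241667 - 0.025069/4.483333 = 2.236075
Iteration 3:
  f(2.236075) = 0.000031
  f'(2.236075) = 4.472150
  x_3 = 2.236075 - 0.000031/4.472150 = 2.236068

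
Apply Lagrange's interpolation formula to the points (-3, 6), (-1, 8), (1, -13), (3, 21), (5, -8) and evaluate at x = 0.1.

Lagrange interpolation formula:
P(x) = Σ yᵢ × Lᵢ(x)
where Lᵢ(x) = Π_{j≠i} (x - xⱼ)/(xᵢ - xⱼ)

L_0(0.1) = (0.1 - (-1))/(-3 - (-1)) × (0.1 - 1)/(-3 - 1) × (0.1 - 3)/(-3 - 3) × (0.1 - 5)/(-3 - 5) = -0.036635
L_1(0.1) = (0.1 - (-3))/(-1 - (-3)) × (0.1 - 1)/(-1 - 1) × (0.1 - 3)/(-1 - 3) × (0.1 - 5)/(-1 - 5) = 0.412978
L_2(0.1) = (0.1 - (-3))/(1 - (-3)) × (0.1 - (-1))/(1 - (-1)) × (0.1 - 3)/(1 - 3) × (0.1 - 5)/(1 - 5) = 0.757127
L_3(0.1) = (0.1 - (-3))/(3 - (-3)) × (0.1 - (-1))/(3 - (-1)) × (0.1 - 1)/(3 - 1) × (0.1 - 5)/(3 - 5) = -0.156647
L_4(0.1) = (0.1 - (-3))/(5 - (-3)) × (0.1 - (-1))/(5 - (-1)) × (0.1 - 1)/(5 - 1) × (0.1 - 3)/(5 - 3) = 0.023177

P(0.1) = 6×L_0(0.1) + 8×L_1(0.1) + (-13)×L_2(0.1) + 21×L_3(0.1) + (-8)×L_4(0.1)
P(0.1) = -10.233634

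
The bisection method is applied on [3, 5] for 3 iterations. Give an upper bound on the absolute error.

Bisection error bound: |error| ≤ (b-a)/2^n
|error| ≤ (5 - 3)/2^3 = 2/2^3
|error| ≤ 0.2500000000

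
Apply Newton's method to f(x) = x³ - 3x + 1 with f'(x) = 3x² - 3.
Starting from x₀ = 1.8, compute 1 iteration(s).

f(x) = x³ - 3x + 1
f'(x) = 3x² - 3
x₀ = 1.8

Newton-Raphson formula: x_{n+1} = x_n - f(x_n)/f'(x_n)

Iteration 1:
  f(1.800000) = 1.432000
  f'(1.800000) = 6.720000
  x_1 = 1.800000 - 1.432000/6.720000 = 1.586905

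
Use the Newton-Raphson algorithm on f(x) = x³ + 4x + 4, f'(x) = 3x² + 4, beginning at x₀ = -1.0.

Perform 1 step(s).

f(x) = x³ + 4x + 4
f'(x) = 3x² + 4
x₀ = -1.0

Newton-Raphson formula: x_{n+1} = x_n - f(x_n)/f'(x_n)

Iteration 1:
  f(-1.000000) = -1.000000
  f'(-1.000000) = 7.000000
  x_1 = -1.000000 - (-1.000000)/7.000000 = -0.857143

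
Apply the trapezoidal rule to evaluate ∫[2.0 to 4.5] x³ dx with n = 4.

f(x) = x³
a = 2.0, b = 4.5, n = 4
h = (b - a)/n = 0.625000

Trapezoidal rule: (h/2)[f(x₀) + 2f(x₁) + 2f(x₂) + ... + f(xₙ)]

x_0 = 2.0000, f(x_0) = 8.000000, coefficient = 1
x_1 = 2.6250, f(x_1) = 18.087891, coefficient = 2
x_2 = 3.2500, f(x_2) = 34.328125, coefficient = 2
x_3 = 3.8750, f(x_3) = 58.185547, coefficient = 2
x_4 = 4.5000, f(x_4) = 91.125000, coefficient = 1

I ≈ (0.625000/2) × 320.328125 = 100.102539
Exact value: 98.515625
Error: 1.586914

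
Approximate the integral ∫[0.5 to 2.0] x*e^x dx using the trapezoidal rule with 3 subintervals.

f(x) = x*e^x
a = 0.5, b = 2.0, n = 3
h = (b - a)/n = 0.500000

Trapezoidal rule: (h/2)[f(x₀) + 2f(x₁) + 2f(x₂) + ... + f(xₙ)]

x_0 = 0.5000, f(x_0) = 0.824361, coefficient = 1
x_1 = 1.0000, f(x_1) = 2.718282, coefficient = 2
x_2 = 1.5000, f(x_2) = 6.722534, coefficient = 2
x_3 = 2.0000, f(x_3) = 14.778112, coefficient = 1

I ≈ (0.500000/2) × 34.484104 = 8.621026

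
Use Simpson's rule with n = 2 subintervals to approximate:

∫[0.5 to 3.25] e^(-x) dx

f(x) = e^(-x)
a = 0.5, b = 3.25, n = 2
h = (b - a)/n = 1.375000

Simpson's rule: (h/3)[f(x₀) + 4f(x₁) + 2f(x₂) + ... + f(xₙ)]

x_0 = 0.5000, f(x_0) = 0.606531, coefficient = 1
x_1 = 1.8750, f(x_1) = 0.153355, coefficient = 4
x_2 = 3.2500, f(x_2) = 0.038774, coefficient = 1

I ≈ (1.375000/3) × 1.258725 = 0.576916
Exact value: 0.567756
Error: 0.009159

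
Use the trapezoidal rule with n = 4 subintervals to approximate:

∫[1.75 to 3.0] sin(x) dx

f(x) = sin(x)
a = 1.75, b = 3.0, n = 4
h = (b - a)/n = 0.312500

Trapezoidal rule: (h/2)[f(x₀) + 2f(x₁) + 2f(x₂) + ... + f(xₙ)]

x_0 = 1.7500, f(x_0) = 0.983986, coefficient = 1
x_1 = 2.0625, f(x_1) = 0.881530, coefficient = 2
x_2 = 2.3750, f(x_2) = 0.693685, coefficient = 2
x_3 = 2.6875, f(x_3) = 0.438647, coefficient = 2
x_4 = 3.0000, f(x_4) = 0.141120, coefficient = 1

I ≈ (0.312500/2) × 5.152830 = 0.805130
Exact value: 0.811746
Error: 0.006617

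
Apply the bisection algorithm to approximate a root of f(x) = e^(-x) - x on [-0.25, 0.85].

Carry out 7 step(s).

f(x) = e^(-x) - x
Initial interval: [-0.25, 0.85]

Iteration 1:
  c_1 = (-0.250000 + 0.850000)/2 = 0.300000
  f(c_1) = f(0.300000) = 0.440818
  f(a) × f(c) ≥ 0, new interval: [0.300000, 0.850000]
Iteration 2:
  c_2 = (0.300000 + 0.850000)/2 = 0.575000
  f(c_2) = f(0.575000) = -0.012295
  f(a) × f(c) < 0, new interval: [0.300000, 0.575000]
Iteration 3:
  c_3 = (0.300000 + 0.575000)/2 = 0.437500
  f(c_3) = f(0.437500) = 0.208149
  f(a) × f(c) ≥ 0, new interval: [0.437500, 0.575000]
Iteration 4:
  c_4 = (0.437500 + 0.575000)/2 = 0.506250
  f(c_4) = f(0.506250) = 0.096502
  f(a) × f(c) ≥ 0, new interval: [0.506250, 0.575000]
Iteration 5:
  c_5 = (0.506250 + 0.575000)/2 = 0.540625
  f(c_5) = f(0.540625) = 0.041759
  f(a) × f(c) ≥ 0, new interval: [0.540625, 0.575000]
Iteration 6:
  c_6 = (0.540625 + 0.575000)/2 = 0.557812
  f(c_6) = f(0.557812) = 0.014647
  f(a) × f(c) ≥ 0, new interval: [0.557812, 0.575000]
Iteration 7:
  c_7 = (0.557812 + 0.575000)/2 = 0.566406
  f(c_7) = f(0.566406) = 0.001155
  f(a) × f(c) ≥ 0, new interval: [0.566406, 0.575000]

After 7 iteration(s), the approximation is c_7 = 0.566406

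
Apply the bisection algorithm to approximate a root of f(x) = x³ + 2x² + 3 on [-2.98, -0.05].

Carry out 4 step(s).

f(x) = x³ + 2x² + 3
Initial interval: [-2.98, -0.05]

Iteration 1:
  c_1 = (-2.980000 + (-0.050000))/2 = -1.515000
  f(c_1) = f(-1.515000) = 4.113184
  f(a) × f(c) < 0, new interval: [-2.980000, -1.515000]
Iteration 2:
  c_2 = (-2.980000 + (-1.515000))/2 = -2.247500
  f(c_2) = f(-2.247500) = 1.749814
  f(a) × f(c) < 0, new interval: [-2.980000, -2.247500]
Iteration 3:
  c_3 = (-2.980000 + (-2.247500))/2 = -2.613750
  f(c_3) = f(-2.613750) = -1.192949
  f(a) × f(c) ≥ 0, new interval: [-2.613750, -2.247500]
Iteration 4:
  c_4 = (-2.613750 + (-2.247500))/2 = -2.430625
  f(c_4) = f(-2.430625) = 0.455894
  f(a) × f(c) < 0, new interval: [-2.613750, -2.430625]

After 4 iteration(s), the approximation is c_4 = -2.430625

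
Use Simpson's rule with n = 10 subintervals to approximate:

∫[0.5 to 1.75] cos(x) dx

f(x) = cos(x)
a = 0.5, b = 1.75, n = 10
h = (b - a)/n = 0.125000

Simpson's rule: (h/3)[f(x₀) + 4f(x₁) + 2f(x₂) + ... + f(xₙ)]

x_0 = 0.5000, f(x_0) = 0.877583, coefficient = 1
x_1 = 0.6250, f(x_1) = 0.810963, coefficient = 4
x_2 = 0.7500, f(x_2) = 0.731689, coefficient = 2
x_3 = 0.8750, f(x_3) = 0.640997, coefficient = 4
x_4 = 1.0000, f(x_4) = 0.540302, coefficient = 2
x_5 = 1.1250, f(x_5) = 0.431177, coefficient = 4
x_6 = 1.2500, f(x_6) = 0.315322, coefficient = 2
x_7 = 1.3750, f(x_7) = 0.194548, coefficient = 4
x_8 = 1.5000, f(x_8) = 0.070737, coefficient = 2
x_9 = 1.6250, f(x_9) = -0.054177, coefficient = 4
x_10 = 1.7500, f(x_10) = -0.178246, coefficient = 1

I ≈ (0.125000/3) × 12.109466 = 0.504561
Exact value: 0.504560
Error: 0.000001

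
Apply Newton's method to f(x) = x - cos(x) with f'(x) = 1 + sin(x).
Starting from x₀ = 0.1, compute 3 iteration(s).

f(x) = x - cos(x)
f'(x) = 1 + sin(x)
x₀ = 0.1

Newton-Raphson formula: x_{n+1} = x_n - f(x_n)/f'(x_n)

Iteration 1:
  f(0.100000) = -0.895004
  f'(0.100000) = 1.099833
  x_1 = 0.100000 - (-0.895004)/1.099833 = 0.913763
Iteration 2:
  f(0.913763) = 0.302993
  f'(0.913763) = 1.791808
  x_2 = 0.913763 - 0.302993/1.791808 = 0.744664
Iteration 3:
  f(0.744664) = 0.009349
  f'(0.744664) = 1.677725
  x_3 = 0.744664 - 0.009349/1.677725 = 0.739092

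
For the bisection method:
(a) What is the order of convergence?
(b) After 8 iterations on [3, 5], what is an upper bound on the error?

(a) Bisection has linear (order 1) convergence; the error is halved each step.

(b) Error bound = (b-a)/2^n = (5 - 3)/2^{8}
    = 2/2^{8}

(a) 1 (linear); (b) error ≤ 7.81e-03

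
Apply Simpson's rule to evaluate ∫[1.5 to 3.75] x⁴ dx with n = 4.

f(x) = x⁴
a = 1.5, b = 3.75, n = 4
h = (b - a)/n = 0.562500

Simpson's rule: (h/3)[f(x₀) + 4f(x₁) + 2f(x₂) + ... + f(xₙ)]

x_0 = 1.5000, f(x_0) = 5.062500, coefficient = 1
x_1 = 2.0625, f(x_1) = 18.095718, coefficient = 4
x_2 = 2.6250, f(x_2) = 47.480713, coefficient = 2
x_3 = 3.1875, f(x_3) = 103.228775, coefficient = 4
x_4 = 3.7500, f(x_4) = 197.753906, coefficient = 1

I ≈ (0.562500/3) × 783.075806 = 146.826714
Exact value: 146.796680
Error: 0.030034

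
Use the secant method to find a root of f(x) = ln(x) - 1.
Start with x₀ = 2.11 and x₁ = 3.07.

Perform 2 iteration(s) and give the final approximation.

f(x) = ln(x) - 1
x₀ = 2.11, x₁ = 3.07

Secant formula: x_{n+1} = x_n - f(x_n)(x_n - x_{n-1})/(f(x_n) - f(x_{n-1}))

Iteration 1:
  f(2.110000) = -0.253312
  f(3.070000) = 0.121678
  x_2 = 3.070000 - 0.121678×(3.070000 - 2.110000)/(0.121678 - (-0.253312))
       = 2.758497
Iteration 2:
  f(3.070000) = 0.121678
  f(2.758497) = 0.014686
  x_3 = 2.758497 - 0.014686×(2.758497 - 3.070000)/(0.014686 - 0.121678)
       = 2.715739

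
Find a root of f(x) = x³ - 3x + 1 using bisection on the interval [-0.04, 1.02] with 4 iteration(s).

f(x) = x³ - 3x + 1
Initial interval: [-0.04, 1.02]

Iteration 1:
  c_1 = (-0.040000 + 1.020000)/2 = 0.490000
  f(c_1) = f(0.490000) = -0.352351
  f(a) × f(c) < 0, new interval: [-0.040000, 0.490000]
Iteration 2:
  c_2 = (-0.040000 + 0.490000)/2 = 0.225000
  f(c_2) = f(0.225000) = 0.336391
  f(a) × f(c) ≥ 0, new interval: [0.225000, 0.490000]
Iteration 3:
  c_3 = (0.225000 + 0.490000)/2 = 0.357500
  f(c_3) = f(0.357500) = -0.026809
  f(a) × f(c) < 0, new interval: [0.225000, 0.357500]
Iteration 4:
  c_4 = (0.225000 + 0.357500)/2 = 0.291250
  f(c_4) = f(0.291250) = 0.150956
  f(a) × f(c) ≥ 0, new interval: [0.291250, 0.357500]

After 4 iteration(s), the approximation is c_4 = 0.291250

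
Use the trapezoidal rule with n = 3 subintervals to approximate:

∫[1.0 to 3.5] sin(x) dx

f(x) = sin(x)
a = 1.0, b = 3.5, n = 3
h = (b - a)/n = 0.833333

Trapezoidal rule: (h/2)[f(x₀) + 2f(x₁) + 2f(x₂) + ... + f(xₙ)]

x_0 = 1.0000, f(x_0) = 0.841471, coefficient = 1
x_1 = 1.8333, f(x_1) = 0.965735, coefficient = 2
x_2 = 2.6667, f(x_2) = 0.457273, coefficient = 2
x_3 = 3.5000, f(x_3) = -0.350783, coefficient = 1

I ≈ (0.833333/2) × 3.336702 = 1.390293
Exact value: 1.476759
Error: 0.086466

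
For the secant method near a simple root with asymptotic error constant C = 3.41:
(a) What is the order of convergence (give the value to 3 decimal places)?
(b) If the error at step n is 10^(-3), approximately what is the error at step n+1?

(a) Secant method has superlinear convergence with order φ = (1+√5)/2 ≈ 1.618.
    This means |e_{n+1}| ≈ C|e_n|^1.618.

(b) With |e_n| = 10^(-3) and C = 3.41:
    |e_{n+1}| ≈ 3.41 × (10^(-3))^1.618 = 3.41 × 10^(-4.85)

(a) ≈ 1.618 (golden ratio); (b) |e_{n+1}| ≈ 4.771e-05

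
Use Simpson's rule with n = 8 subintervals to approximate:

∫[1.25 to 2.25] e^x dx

f(x) = e^x
a = 1.25, b = 2.25, n = 8
h = (b - a)/n = 0.125000

Simpson's rule: (h/3)[f(x₀) + 4f(x₁) + 2f(x₂) + ... + f(xₙ)]

x_0 = 1.2500, f(x_0) = 3.490343, coefficient = 1
x_1 = 1.3750, f(x_1) = 3.955077, coefficient = 4
x_2 = 1.5000, f(x_2) = 4.481689, coefficient = 2
x_3 = 1.6250, f(x_3) = 5.078419, coefficient = 4
x_4 = 1.7500, f(x_4) = 5.754603, coefficient = 2
x_5 = 1.8750, f(x_5) = 6.520819, coefficient = 4
x_6 = 2.0000, f(x_6) = 7.389056, coefficient = 2
x_7 = 2.1250, f(x_7) = 8.372897, coefficient = 4
x_8 = 2.2500, f(x_8) = 9.487736, coefficient = 1

I ≈ (0.125000/3) × 143.937624 = 5.997401
Exact value: 5.997393
Error: 0.000008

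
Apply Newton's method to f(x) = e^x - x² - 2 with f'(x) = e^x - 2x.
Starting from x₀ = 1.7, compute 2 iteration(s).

f(x) = e^x - x² - 2
f'(x) = e^x - 2x
x₀ = 1.7

Newton-Raphson formula: x_{n+1} = x_n - f(x_n)/f'(x_n)

Iteration 1:
  f(1.700000) = 0.583947
  f'(1.700000) = 2.073947
  x_1 = 1.700000 - 0.583947/2.073947 = 1.418437
Iteration 2:
  f(1.418437) = 0.118695
  f'(1.418437) = 1.293785
  x_2 = 1.418437 - 0.118695/1.293785 = 1.326694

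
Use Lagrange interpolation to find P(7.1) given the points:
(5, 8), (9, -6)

Lagrange interpolation formula:
P(x) = Σ yᵢ × Lᵢ(x)
where Lᵢ(x) = Π_{j≠i} (x - xⱼ)/(xᵢ - xⱼ)

L_0(7.1) = (7.1 - 9)/(5 - 9) = 0.475000
L_1(7.1) = (7.1 - 5)/(9 - 5) = 0.525000

P(7.1) = 8×L_0(7.1) + (-6)×L_1(7.1)
P(7.1) = 0.650000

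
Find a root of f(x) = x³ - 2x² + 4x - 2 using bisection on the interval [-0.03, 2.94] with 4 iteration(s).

f(x) = x³ - 2x² + 4x - 2
Initial interval: [-0.03, 2.94]

Iteration 1:
  c_1 = (-0.030000 + 2.940000)/2 = 1.455000
  f(c_1) = f(1.455000) = 2.666221
  f(a) × f(c) < 0, new interval: [-0.030000, 1.455000]
Iteration 2:
  c_2 = (-0.030000 + 1.455000)/2 = 0.712500
  f(c_2) = f(0.712500) = 0.196393
  f(a) × f(c) < 0, new interval: [-0.030000, 0.712500]
Iteration 3:
  c_3 = (-0.030000 + 0.712500)/2 = 0.341250
  f(c_3) = f(0.341250) = -0.828164
  f(a) × f(c) ≥ 0, new interval: [0.341250, 0.712500]
Iteration 4:
  c_4 = (0.341250 + 0.712500)/2 = 0.526875
  f(c_4) = f(0.526875) = -0.301435
  f(a) × f(c) ≥ 0, new interval: [0.526875, 0.712500]

After 4 iteration(s), the approximation is c_4 = 0.526875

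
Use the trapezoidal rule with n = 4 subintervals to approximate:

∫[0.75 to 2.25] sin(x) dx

f(x) = sin(x)
a = 0.75, b = 2.25, n = 4
h = (b - a)/n = 0.375000

Trapezoidal rule: (h/2)[f(x₀) + 2f(x₁) + 2f(x₂) + ... + f(xₙ)]

x_0 = 0.7500, f(x_0) = 0.681639, coefficient = 1
x_1 = 1.1250, f(x_1) = 0.902268, coefficient = 2
x_2 = 1.5000, f(x_2) = 0.997495, coefficient = 2
x_3 = 1.8750, f(x_3) = 0.954086, coefficient = 2
x_4 = 2.2500, f(x_4) = 0.778073, coefficient = 1

I ≈ (0.375000/2) × 7.167409 = 1.343889
Exact value: 1.359862
Error: 0.015973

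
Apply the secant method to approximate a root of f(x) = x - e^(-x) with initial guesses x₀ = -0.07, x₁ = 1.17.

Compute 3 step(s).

f(x) = x - e^(-x)
x₀ = -0.07, x₁ = 1.17

Secant formula: x_{n+1} = x_n - f(x_n)(x_n - x_{n-1})/(f(x_n) - f(x_{n-1}))

Iteration 1:
  f(-0.070000) = -1.142508
  f(1.170000) = 0.859633
  x_2 = 1.170000 - 0.859633×(1.170000 - (-0.070000))/(0.859633 - (-1.142508))
       = 0.637598
Iteration 2:
  f(1.170000) = 0.859633
  f(0.637598) = 0.109037
  x_3 = 0.637598 - 0.109037×(0.637598 - 1.170000)/(0.109037 - 0.859633)
       = 0.560257
Iteration 3:
  f(0.637598) = 0.109037
  f(0.560257) = -0.010805
  x_4 = 0.560257 - (-0.010805)×(0.560257 - 0.637598)/(-0.010805 - 0.109037)
       = 0.567230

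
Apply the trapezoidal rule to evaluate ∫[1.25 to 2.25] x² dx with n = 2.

f(x) = x²
a = 1.25, b = 2.25, n = 2
h = (b - a)/n = 0.500000

Trapezoidal rule: (h/2)[f(x₀) + 2f(x₁) + 2f(x₂) + ... + f(xₙ)]

x_0 = 1.2500, f(x_0) = 1.562500, coefficient = 1
x_1 = 1.7500, f(x_1) = 3.062500, coefficient = 2
x_2 = 2.2500, f(x_2) = 5.062500, coefficient = 1

I ≈ (0.500000/2) × 12.750000 = 3.187500
Exact value: 3.145833
Error: 0.041667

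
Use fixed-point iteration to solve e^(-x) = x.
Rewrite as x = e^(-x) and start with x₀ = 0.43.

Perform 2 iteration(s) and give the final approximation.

Equation: e^(-x) = x
Fixed-point form: x = e^(-x)
x₀ = 0.43

x_1 = g(0.430000) = 0.650509
x_2 = g(0.650509) = 0.521780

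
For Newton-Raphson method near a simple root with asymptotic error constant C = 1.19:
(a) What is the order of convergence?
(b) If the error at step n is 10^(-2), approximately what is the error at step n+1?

(a) Newton-Raphson has quadratic (order 2) convergence near simple roots.
    This means |e_{n+1}| ≈ C|e_n|².

(b) With |e_n| = 10^(-2) and C = 1.19:
    |e_{n+1}| ≈ 1.19 × (10^(-2))² = 1.19 × 10^(-4)

(a) 2 (quadratic); (b) |e_{n+1}| ≈ 1.190e-04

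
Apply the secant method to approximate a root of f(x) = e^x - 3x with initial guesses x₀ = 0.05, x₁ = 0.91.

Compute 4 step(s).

f(x) = e^x - 3x
x₀ = 0.05, x₁ = 0.91

Secant formula: x_{n+1} = x_n - f(x_n)(x_n - x_{n-1})/(f(x_n) - f(x_{n-1}))

Iteration 1:
  f(0.050000) = 0.901271
  f(0.910000) = -0.245677
  x_2 = 0.910000 - (-0.245677)×(0.910000 - 0.050000)/(-0.245677 - 0.901271)
       = 0.725787
Iteration 2:
  f(0.910000) = -0.245677
  f(0.725787) = -0.111004
  x_3 = 0.725787 - (-0.111004)×(0.725787 - 0.910000)/(-0.111004 - (-0.245677))
       = 0.573949
Iteration 3:
  f(0.725787) = -0.111004
  f(0.573949) = 0.053416
  x_4 = 0.573949 - 0.053416×(0.573949 - 0.725787)/(0.053416 - (-0.111004))
       = 0.623278
Iteration 4:
  f(0.573949) = 0.053416
  f(0.623278) = -0.004802
  x_5 = 0.623278 - (-0.004802)×(0.623278 - 0.573949)/(-0.004802 - 0.053416)
       = 0.619209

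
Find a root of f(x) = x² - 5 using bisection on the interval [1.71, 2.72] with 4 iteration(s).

f(x) = x² - 5
Initial interval: [1.71, 2.72]

Iteration 1:
  c_1 = (1.710000 + 2.720000)/2 = 2.215000
  f(c_1) = f(2.215000) = -0.093775
  f(a) × f(c) ≥ 0, new interval: [2.215000, 2.720000]
Iteration 2:
  c_2 = (2.215000 + 2.720000)/2 = 2.467500
  f(c_2) = f(2.467500) = 1.088556
  f(a) × f(c) < 0, new interval: [2.215000, 2.467500]
Iteration 3:
  c_3 = (2.215000 + 2.467500)/2 = 2.341250
  f(c_3) = f(2.341250) = 0.481452
  f(a) × f(c) < 0, new interval: [2.215000, 2.341250]
Iteration 4:
  c_4 = (2.215000 + 2.341250)/2 = 2.278125
  f(c_4) = f(2.278125) = 0.189854
  f(a) × f(c) < 0, new interval: [2.215000, 2.278125]

After 4 iteration(s), the approximation is c_4 = 2.278125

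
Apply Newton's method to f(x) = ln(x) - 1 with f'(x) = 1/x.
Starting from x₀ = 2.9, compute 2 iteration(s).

f(x) = ln(x) - 1
f'(x) = 1/x
x₀ = 2.9

Newton-Raphson formula: x_{n+1} = x_n - f(x_n)/f'(x_n)

Iteration 1:
  f(2.900000) = 0.064711
  f'(2.900000) = 0.344828
  x_1 = 2.900000 - 0.064711/0.344828 = 2.712339
Iteration 2:
  f(2.712339) = -0.002189
  f'(2.712339) = 0.368685
  x_2 = 2.712339 - (-0.002189)/0.368685 = 2.718275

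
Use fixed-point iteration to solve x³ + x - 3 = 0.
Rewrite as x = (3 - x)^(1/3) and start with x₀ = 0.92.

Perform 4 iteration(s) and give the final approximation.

Equation: x³ + x - 3 = 0
Fixed-point form: x = (3 - x)^(1/3)
x₀ = 0.92

x_1 = g(0.920000) = 1.276501
x_2 = g(1.276501) = 1.198957
x_3 = g(1.198957) = 1.216675
x_4 = g(1.216675) = 1.212672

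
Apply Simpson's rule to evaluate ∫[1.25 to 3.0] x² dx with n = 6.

f(x) = x²
a = 1.25, b = 3.0, n = 6
h = (b - a)/n = 0.291667

Simpson's rule: (h/3)[f(x₀) + 4f(x₁) + 2f(x₂) + ... + f(xₙ)]

x_0 = 1.2500, f(x_0) = 1.562500, coefficient = 1
x_1 = 1.5417, f(x_1) = 2.376736, coefficient = 4
x_2 = 1.8333, f(x_2) = 3.361111, coefficient = 2
x_3 = 2.1250, f(x_3) = 4.515625, coefficient = 4
x_4 = 2.4167, f(x_4) = 5.840278, coefficient = 2
x_5 = 2.7083, f(x_5) = 7.335069, coefficient = 4
x_6 = 3.0000, f(x_6) = 9.000000, coefficient = 1

I ≈ (0.291667/3) × 85.875000 = 8.348958
Exact value: 8.348958
Error: 0.000000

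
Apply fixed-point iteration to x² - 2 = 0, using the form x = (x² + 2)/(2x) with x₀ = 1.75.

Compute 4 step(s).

Equation: x² - 2 = 0
Fixed-point form: x = (x² + 2)/(2x)
x₀ = 1.75

x_1 = g(1.750000) = 1.446429
x_2 = g(1.446429) = 1.414572
x_3 = g(1.414572) = 1.414214
x_4 = g(1.414214) = 1.414214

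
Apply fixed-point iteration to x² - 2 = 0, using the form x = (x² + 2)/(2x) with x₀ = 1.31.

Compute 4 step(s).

Equation: x² - 2 = 0
Fixed-point form: x = (x² + 2)/(2x)
x₀ = 1.31

x_1 = g(1.310000) = 1.418359
x_2 = g(1.418359) = 1.414220
x_3 = g(1.414220) = 1.414214
x_4 = g(1.414214) = 1.414214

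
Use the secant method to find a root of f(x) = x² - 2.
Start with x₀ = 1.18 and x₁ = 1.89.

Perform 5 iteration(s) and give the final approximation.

f(x) = x² - 2
x₀ = 1.18, x₁ = 1.89

Secant formula: x_{n+1} = x_n - f(x_n)(x_n - x_{n-1})/(f(x_n) - f(x_{n-1}))

Iteration 1:
  f(1.180000) = -0.607600
  f(1.890000) = 1.572100
  x_2 = 1.890000 - 1.572100×(1.890000 - 1.180000)/(1.572100 - (-0.607600))
       = 1.377915
Iteration 2:
  f(1.890000) = 1.572100
  f(1.377915) = -0.101349
  x_3 = 1.377915 - (-0.101349)×(1.377915 - 1.890000)/(-0.101349 - 1.572100)
       = 1.408929
Iteration 3:
  f(1.377915) = -0.101349
  f(1.408929) = -0.014920
  x_4 = 1.408929 - (-0.014920)×(1.408929 - 1.377915)/(-0.014920 - (-0.101349))
       = 1.414282
Iteration 4:
  f(1.408929) = -0.014920
  f(1.414282) = 0.000195
  x_5 = 1.414282 - 0.000195×(1.414282 - 1.408929)/(0.000195 - (-0.014920))
       = 1.414213
Iteration 5:
  f(1.414282) = 0.000195
  f(1.414213) = 0.000000
  x_6 = 1.414213 - 0.000000×(1.414213 - 1.414282)/(0.000000 - 0.000195)
       = 1.414214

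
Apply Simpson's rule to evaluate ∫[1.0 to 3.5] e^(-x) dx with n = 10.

f(x) = e^(-x)
a = 1.0, b = 3.5, n = 10
h = (b - a)/n = 0.250000

Simpson's rule: (h/3)[f(x₀) + 4f(x₁) + 2f(x₂) + ... + f(xₙ)]

x_0 = 1.0000, f(x_0) = 0.367879, coefficient = 1
x_1 = 1.2500, f(x_1) = 0.286505, coefficient = 4
x_2 = 1.5000, f(x_2) = 0.223130, coefficient = 2
x_3 = 1.7500, f(x_3) = 0.173774, coefficient = 4
x_4 = 2.0000, f(x_4) = 0.135335, coefficient = 2
x_5 = 2.2500, f(x_5) = 0.105399, coefficient = 4
x_6 = 2.5000, f(x_6) = 0.082085, coefficient = 2
x_7 = 2.7500, f(x_7) = 0.063928, coefficient = 4
x_8 = 3.0000, f(x_8) = 0.049787, coefficient = 2
x_9 = 3.2500, f(x_9) = 0.038774, coefficient = 4
x_10 = 3.5000, f(x_10) = 0.030197, coefficient = 1

I ≈ (0.250000/3) × 4.052272 = 0.337689
Exact value: 0.337682
Error: 0.000007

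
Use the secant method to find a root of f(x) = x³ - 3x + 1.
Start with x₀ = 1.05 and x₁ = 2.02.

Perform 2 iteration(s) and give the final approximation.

f(x) = x³ - 3x + 1
x₀ = 1.05, x₁ = 2.02

Secant formula: x_{n+1} = x_n - f(x_n)(x_n - x_{n-1})/(f(x_n) - f(x_{n-1}))

Iteration 1:
  f(1.050000) = -0.992375
  f(2.020000) = 3.182408
  x_2 = 2.020000 - 3.182408×(2.020000 - 1.050000)/(3.182408 - (-0.992375))
       = 1.280576
Iteration 2:
  f(2.020000) = 3.182408
  f(1.280576) = -0.741744
  x_3 = 1.280576 - (-0.741744)×(1.280576 - 2.020000)/(-0.741744 - 3.182408)
       = 1.420342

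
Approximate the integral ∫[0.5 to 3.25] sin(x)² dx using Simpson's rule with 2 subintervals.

f(x) = sin(x)²
a = 0.5, b = 3.25, n = 2
h = (b - a)/n = 1.375000

Simpson's rule: (h/3)[f(x₀) + 4f(x₁) + 2f(x₂) + ... + f(xₙ)]

x_0 = 0.5000, f(x_0) = 0.229849, coefficient = 1
x_1 = 1.8750, f(x_1) = 0.910280, coefficient = 4
x_2 = 3.2500, f(x_2) = 0.011706, coefficient = 1

I ≈ (1.375000/3) × 3.882674 = 1.779559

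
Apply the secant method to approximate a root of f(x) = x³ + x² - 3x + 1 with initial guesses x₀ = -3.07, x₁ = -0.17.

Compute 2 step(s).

f(x) = x³ + x² - 3x + 1
x₀ = -3.07, x₁ = -0.17

Secant formula: x_{n+1} = x_n - f(x_n)(x_n - x_{n-1})/(f(x_n) - f(x_{n-1}))

Iteration 1:
  f(-3.070000) = -9.299543
  f(-0.170000) = 1.533987
  x_2 = -0.170000 - 1.533987×(-0.170000 - (-3.070000))/(1.533987 - (-9.299543))
       = -0.580629
Iteration 2:
  f(-0.170000) = 1.533987
  f(-0.580629) = 2.883270
  x_3 = -0.580629 - 2.883270×(-0.580629 - (-0.170000))/(2.883270 - 1.533987)
       = 0.296840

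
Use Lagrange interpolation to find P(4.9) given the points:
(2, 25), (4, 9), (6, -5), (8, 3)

Lagrange interpolation formula:
P(x) = Σ yᵢ × Lᵢ(x)
where Lᵢ(x) = Π_{j≠i} (x - xⱼ)/(xᵢ - xⱼ)

L_0(4.9) = (4.9 - 4)/(2 - 4) × (4.9 - 6)/(2 - 6) × (4.9 - 8)/(2 - 8) = -0.063937
L_1(4.9) = (4.9 - 2)/(4 - 2) × (4.9 - 6)/(4 - 6) × (4.9 - 8)/(4 - 8) = 0.618062
L_2(4.9) = (4.9 - 2)/(6 - 2) × (4.9 - 4)/(6 - 4) × (4.9 - 8)/(6 - 8) = 0.505688
L_3(4.9) = (4.9 - 2)/(8 - 2) × (4.9 - 4)/(8 - 4) × (4.9 - 6)/(8 - 6) = -0.059813

P(4.9) = 25×L_0(4.9) + 9×L_1(4.9) + (-5)×L_2(4.9) + 3×L_3(4.9)
P(4.9) = 1.256250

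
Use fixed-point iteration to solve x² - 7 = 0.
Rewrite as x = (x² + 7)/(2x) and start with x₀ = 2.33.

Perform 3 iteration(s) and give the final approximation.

Equation: x² - 7 = 0
Fixed-point form: x = (x² + 7)/(2x)
x₀ = 2.33

x_1 = g(2.330000) = 2.667146
x_2 = g(2.667146) = 2.645837
x_3 = g(2.645837) = 2.645751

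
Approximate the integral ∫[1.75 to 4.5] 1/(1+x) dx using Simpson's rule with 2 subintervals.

f(x) = 1/(1+x)
a = 1.75, b = 4.5, n = 2
h = (b - a)/n = 1.375000

Simpson's rule: (h/3)[f(x₀) + 4f(x₁) + 2f(x₂) + ... + f(xₙ)]

x_0 = 1.7500, f(x_0) = 0.363636, coefficient = 1
x_1 = 3.1250, f(x_1) = 0.242424, coefficient = 4
x_2 = 4.5000, f(x_2) = 0.181818, coefficient = 1

I ≈ (1.375000/3) × 1.515152 = 0.694444
Exact value: 0.693147
Error: 0.001297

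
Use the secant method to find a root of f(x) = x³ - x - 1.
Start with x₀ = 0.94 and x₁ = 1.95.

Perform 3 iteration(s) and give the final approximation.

f(x) = x³ - x - 1
x₀ = 0.94, x₁ = 1.95

Secant formula: x_{n+1} = x_n - f(x_n)(x_n - x_{n-1})/(f(x_n) - f(x_{n-1}))

Iteration 1:
  f(0.940000) = -1.109416
  f(1.950000) = 4.464875
  x_2 = 1.950000 - 4.464875×(1.950000 - 0.940000)/(4.464875 - (-1.109416))
       = 1.141014
Iteration 2:
  f(1.950000) = 4.464875
  f(1.141014) = -0.655513
  x_3 = 1.141014 - (-0.655513)×(1.141014 - 1.950000)/(-0.655513 - 4.464875)
       = 1.244581
Iteration 3:
  f(1.141014) = -0.655513
  f(1.244581) = -0.316749
  x_4 = 1.244581 - (-0.316749)×(1.244581 - 1.141014)/(-0.316749 - (-0.655513))
       = 1.341417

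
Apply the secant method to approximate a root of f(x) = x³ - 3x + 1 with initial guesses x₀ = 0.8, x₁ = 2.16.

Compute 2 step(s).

f(x) = x³ - 3x + 1
x₀ = 0.8, x₁ = 2.16

Secant formula: x_{n+1} = x_n - f(x_n)(x_n - x_{n-1})/(f(x_n) - f(x_{n-1}))

Iteration 1:
  f(0.800000) = -0.888000
  f(2.160000) = 4.597696
  x_2 = 2.160000 - 4.597696×(2.160000 - 0.800000)/(4.597696 - (-0.888000))
       = 1.020151
Iteration 2:
  f(2.160000) = 4.597696
  f(1.020151) = -0.998774
  x_3 = 1.020151 - (-0.998774)×(1.020151 - 2.160000)/(-0.998774 - 4.597696)
       = 1.223574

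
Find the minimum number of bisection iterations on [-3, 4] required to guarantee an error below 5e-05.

We need (b-a)/2^n ≤ 5e-05
(4 - (-3))/2^n ≤ 5e-05
7/2^n ≤ 5e-05
2^n ≥ 140000
n ≥ log₂(140000) = 17.10
n ≥ 18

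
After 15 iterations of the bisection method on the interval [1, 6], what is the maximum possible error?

Bisection error bound: |error| ≤ (b-a)/2^n
|error| ≤ (6 - 1)/2^15 = 5/2^15
|error| ≤ 0.0001525879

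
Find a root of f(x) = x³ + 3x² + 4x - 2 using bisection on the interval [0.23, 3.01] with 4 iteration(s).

f(x) = x³ + 3x² + 4x - 2
Initial interval: [0.23, 3.01]

Iteration 1:
  c_1 = (0.230000 + 3.010000)/2 = 1.620000
  f(c_1) = f(1.620000) = 16.604728
  f(a) × f(c) < 0, new interval: [0.230000, 1.620000]
Iteration 2:
  c_2 = (0.230000 + 1.620000)/2 = 0.925000
  f(c_2) = f(0.925000) = 5.058328
  f(a) × f(c) < 0, new interval: [0.230000, 0.925000]
Iteration 3:
  c_3 = (0.230000 + 0.925000)/2 = 0.577500
  f(c_3) = f(0.577500) = 1.503119
  f(a) × f(c) < 0, new interval: [0.230000, 0.577500]
Iteration 4:
  c_4 = (0.230000 + 0.577500)/2 = 0.403750
  f(c_4) = f(0.403750) = 0.169859
  f(a) × f(c) < 0, new interval: [0.230000, 0.403750]

After 4 iteration(s), the approximation is c_4 = 0.403750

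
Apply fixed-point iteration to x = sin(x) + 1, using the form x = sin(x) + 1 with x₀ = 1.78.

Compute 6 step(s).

Equation: x = sin(x) + 1
Fixed-point form: x = sin(x) + 1
x₀ = 1.78

x_1 = g(1.780000) = 1.978197
x_2 = g(1.978197) = 1.918154
x_3 = g(1.918154) = 1.940275
x_4 = g(1.940275) = 1.932516
x_5 = g(1.932516) = 1.935290
x_6 = g(1.935290) = 1.934304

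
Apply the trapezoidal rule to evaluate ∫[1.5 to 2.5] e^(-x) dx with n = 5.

f(x) = e^(-x)
a = 1.5, b = 2.5, n = 5
h = (b - a)/n = 0.200000

Trapezoidal rule: (h/2)[f(x₀) + 2f(x₁) + 2f(x₂) + ... + f(xₙ)]

x_0 = 1.5000, f(x_0) = 0.223130, coefficient = 1
x_1 = 1.7000, f(x_1) = 0.182684, coefficient = 2
x_2 = 1.9000, f(x_2) = 0.149569, coefficient = 2
x_3 = 2.1000, f(x_3) = 0.122456, coefficient = 2
x_4 = 2.3000, f(x_4) = 0.100259, coefficient = 2
x_5 = 2.5000, f(x_5) = 0.082085, coefficient = 1

I ≈ (0.200000/2) × 1.415150 = 0.141515
Exact value: 0.141045
Error: 0.000470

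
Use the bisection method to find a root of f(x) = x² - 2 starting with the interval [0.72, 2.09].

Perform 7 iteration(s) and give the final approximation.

f(x) = x² - 2
Initial interval: [0.72, 2.09]

Iteration 1:
  c_1 = (0.720000 + 2.090000)/2 = 1.405000
  f(c_1) = f(1.405000) = -0.025975
  f(a) × f(c) ≥ 0, new interval: [1.405000, 2.090000]
Iteration 2:
  c_2 = (1.405000 + 2.090000)/2 = 1.747500
  f(c_2) = f(1.747500) = 1.053756
  f(a) × f(c) < 0, new interval: [1.405000, 1.747500]
Iteration 3:
  c_3 = (1.405000 + 1.747500)/2 = 1.576250
  f(c_3) = f(1.576250) = 0.484564
  f(a) × f(c) < 0, new interval: [1.405000, 1.576250]
Iteration 4:
  c_4 = (1.405000 + 1.576250)/2 = 1.490625
  f(c_4) = f(1.490625) = 0.221963
  f(a) × f(c) < 0, new interval: [1.405000, 1.490625]
Iteration 5:
  c_5 = (1.405000 + 1.490625)/2 = 1.447812
  f(c_5) = f(1.447812) = 0.096161
  f(a) × f(c) < 0, new interval: [1.405000, 1.447812]
Iteration 6:
  c_6 = (1.405000 + 1.447812)/2 = 1.426406
  f(c_6) = f(1.426406) = 0.034635
  f(a) × f(c) < 0, new interval: [1.405000, 1.426406]
Iteration 7:
  c_7 = (1.405000 + 1.426406)/2 = 1.415703
  f(c_7) = f(1.415703) = 0.004215
  f(a) × f(c) < 0, new interval: [1.405000, 1.415703]

After 7 iteration(s), the approximation is c_7 = 1.415703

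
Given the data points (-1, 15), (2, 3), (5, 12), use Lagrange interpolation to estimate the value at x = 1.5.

Lagrange interpolation formula:
P(x) = Σ yᵢ × Lᵢ(x)
where Lᵢ(x) = Π_{j≠i} (x - xⱼ)/(xᵢ - xⱼ)

L_0(1.5) = (1.5 - 2)/(-1 - 2) × (1.5 - 5)/(-1 - 5) = 0.097222
L_1(1.5) = (1.5 - (-1))/(2 - (-1)) × (1.5 - 5)/(2 - 5) = 0.972222
L_2(1.5) = (1.5 - (-1))/(5 - (-1)) × (1.5 - 2)/(5 - 2) = -0.069444

P(1.5) = 15×L_0(1.5) + 3×L_1(1.5) + 12×L_2(1.5)
P(1.5) = 3.541667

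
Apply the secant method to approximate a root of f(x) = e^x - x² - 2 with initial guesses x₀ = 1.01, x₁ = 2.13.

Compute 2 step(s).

f(x) = e^x - x² - 2
x₀ = 1.01, x₁ = 2.13

Secant formula: x_{n+1} = x_n - f(x_n)(x_n - x_{n-1})/(f(x_n) - f(x_{n-1}))

Iteration 1:
  f(1.010000) = -0.274499
  f(2.130000) = 1.877967
  x_2 = 2.130000 - 1.877967×(2.130000 - 1.010000)/(1.877967 - (-0.274499))
       = 1.152831
Iteration 2:
  f(2.130000) = 1.877967
  f(1.152831) = -0.161873
  x_3 = 1.152831 - (-0.161873)×(1.152831 - 2.130000)/(-0.161873 - 1.877967)
       = 1.230375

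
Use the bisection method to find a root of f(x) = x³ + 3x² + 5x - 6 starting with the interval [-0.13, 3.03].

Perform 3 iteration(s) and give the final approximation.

f(x) = x³ + 3x² + 5x - 6
Initial interval: [-0.13, 3.03]

Iteration 1:
  c_1 = (-0.130000 + 3.030000)/2 = 1.450000
  f(c_1) = f(1.450000) = 10.606125
  f(a) × f(c) < 0, new interval: [-0.130000, 1.450000]
Iteration 2:
  c_2 = (-0.130000 + 1.450000)/2 = 0.660000
  f(c_2) = f(0.660000) = -1.105704
  f(a) × f(c) ≥ 0, new interval: [0.660000, 1.450000]
Iteration 3:
  c_3 = (0.660000 + 1.450000)/2 = 1.055000
  f(c_3) = f(1.055000) = 3.788316
  f(a) × f(c) < 0, new interval: [0.660000, 1.055000]

After 3 iteration(s), the approximation is c_3 = 1.055000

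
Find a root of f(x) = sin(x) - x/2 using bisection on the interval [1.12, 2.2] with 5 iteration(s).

f(x) = sin(x) - x/2
Initial interval: [1.12, 2.2]

Iteration 1:
  c_1 = (1.120000 + 2.200000)/2 = 1.660000
  f(c_1) = f(1.660000) = 0.166024
  f(a) × f(c) ≥ 0, new interval: [1.660000, 2.200000]
Iteration 2:
  c_2 = (1.660000 + 2.200000)/2 = 1.930000
  f(c_2) = f(1.930000) = -0.028823
  f(a) × f(c) < 0, new interval: [1.660000, 1.930000]
Iteration 3:
  c_3 = (1.660000 + 1.930000)/2 = 1.795000
  f(c_3) = f(1.795000) = 0.077471
  f(a) × f(c) ≥ 0, new interval: [1.795000, 1.930000]
Iteration 4:
  c_4 = (1.795000 + 1.930000)/2 = 1.862500
  f(c_4) = f(1.862500) = 0.026505
  f(a) × f(c) ≥ 0, new interval: [1.862500, 1.930000]
Iteration 5:
  c_5 = (1.862500 + 1.930000)/2 = 1.896250
  f(c_5) = f(1.896250) = -0.000619
  f(a) × f(c) < 0, new interval: [1.862500, 1.896250]

After 5 iteration(s), the approximation is c_5 = 1.896250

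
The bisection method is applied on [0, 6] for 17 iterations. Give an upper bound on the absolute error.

Bisection error bound: |error| ≤ (b-a)/2^n
|error| ≤ (6 - 0)/2^17 = 6/2^17
|error| ≤ 0.0000457764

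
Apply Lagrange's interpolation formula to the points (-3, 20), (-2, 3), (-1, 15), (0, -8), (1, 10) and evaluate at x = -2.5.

Lagrange interpolation formula:
P(x) = Σ yᵢ × Lᵢ(x)
where Lᵢ(x) = Π_{j≠i} (x - xⱼ)/(xᵢ - xⱼ)

L_0(-2.5) = (-2.5 - (-2))/(-3 - (-2)) × (-2.5 - (-1))/(-3 - (-1)) × (-2.5 - 0)/(-3 - 0) × (-2.5 - 1)/(-3 - 1) = 0.273438
L_1(-2.5) = (-2.5 - (-3))/(-2 - (-3)) × (-2.5 - (-1))/(-2 - (-1)) × (-2.5 - 0)/(-2 - 0) × (-2.5 - 1)/(-2 - 1) = 1.093750
L_2(-2.5) = (-2.5 - (-3))/(-1 - (-3)) × (-2.5 - (-2))/(-1 - (-2)) × (-2.5 - 0)/(-1 - 0) × (-2.5 - 1)/(-1 - 1) = -0.546875
L_3(-2.5) = (-2.5 - (-3))/(0 - (-3)) × (-2.5 - (-2))/(0 - (-2)) × (-2.5 - (-1))/(0 - (-1)) × (-2.5 - 1)/(0 - 1) = 0.218750
L_4(-2.5) = (-2.5 - (-3))/(1 - (-3)) × (-2.5 - (-2))/(1 - (-2)) × (-2.5 - (-1))/(1 - (-1)) × (-2.5 - 0)/(1 - 0) = -0.039062

P(-2.5) = 20×L_0(-2.5) + 3×L_1(-2.5) + 15×L_2(-2.5) + (-8)×L_3(-2.5) + 10×L_4(-2.5)
P(-2.5) = -1.593750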